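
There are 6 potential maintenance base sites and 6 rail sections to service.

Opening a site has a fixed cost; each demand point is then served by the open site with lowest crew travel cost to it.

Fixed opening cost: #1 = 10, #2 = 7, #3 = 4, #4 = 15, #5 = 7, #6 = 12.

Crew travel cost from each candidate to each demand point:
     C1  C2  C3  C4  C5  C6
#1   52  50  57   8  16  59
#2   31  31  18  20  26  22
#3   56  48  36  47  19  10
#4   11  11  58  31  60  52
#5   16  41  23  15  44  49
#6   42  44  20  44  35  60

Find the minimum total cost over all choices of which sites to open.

110

Open {#1, #2, #3, #4}: assign each demand point to its cheapest open site.
  C1→#4 11, C2→#4 11, C3→#2 18, C4→#1 8, C5→#1 16, C6→#3 10
  crew travel cost 74, fixed 36 → total 110.
Compare {#2, #3, #4}: crew travel cost 89 + fixed 26 = 115.
Compare {#3, #4, #5}: crew travel cost 89 + fixed 26 = 115.
Compare {#1, #3, #4, #5}: crew travel cost 79 + fixed 36 = 115.
All other subsets cost ≥ 115. Minimum total cost: 110.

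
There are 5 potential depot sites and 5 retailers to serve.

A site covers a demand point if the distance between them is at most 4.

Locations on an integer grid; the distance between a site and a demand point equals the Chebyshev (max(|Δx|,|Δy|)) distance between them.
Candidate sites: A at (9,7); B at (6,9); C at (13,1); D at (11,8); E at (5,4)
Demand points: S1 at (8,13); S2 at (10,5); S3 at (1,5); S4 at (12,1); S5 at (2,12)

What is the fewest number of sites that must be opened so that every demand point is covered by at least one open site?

Coverage sets (demand points within 4 of each site):
  A: {S2}
  B: {S1, S2, S5}
  C: {S2, S4}
  D: {S2}
  E: {S3}
No 2 sites suffice: every size-2 union leaves at least one demand point uncovered.
But {B, C, E} covers everything, so the minimum is 3.

3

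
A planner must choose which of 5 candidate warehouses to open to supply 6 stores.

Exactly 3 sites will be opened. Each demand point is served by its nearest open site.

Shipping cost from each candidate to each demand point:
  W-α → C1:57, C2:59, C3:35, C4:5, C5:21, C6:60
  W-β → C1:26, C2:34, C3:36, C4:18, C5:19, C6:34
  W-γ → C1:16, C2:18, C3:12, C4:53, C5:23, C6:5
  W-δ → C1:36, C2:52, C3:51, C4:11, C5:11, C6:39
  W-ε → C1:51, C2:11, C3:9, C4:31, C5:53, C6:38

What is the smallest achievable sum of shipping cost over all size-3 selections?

Open {W-γ, W-δ, W-ε}.
  C1→W-γ 16, C2→W-ε 11, C3→W-ε 9, C4→W-δ 11, C5→W-δ 11, C6→W-γ 5  ⇒ total 63.
Compare {W-α, W-γ, W-δ}: total 67.
Compare {W-α, W-γ, W-ε}: total 67.
No size-3 selection does better; minimum is 63.

63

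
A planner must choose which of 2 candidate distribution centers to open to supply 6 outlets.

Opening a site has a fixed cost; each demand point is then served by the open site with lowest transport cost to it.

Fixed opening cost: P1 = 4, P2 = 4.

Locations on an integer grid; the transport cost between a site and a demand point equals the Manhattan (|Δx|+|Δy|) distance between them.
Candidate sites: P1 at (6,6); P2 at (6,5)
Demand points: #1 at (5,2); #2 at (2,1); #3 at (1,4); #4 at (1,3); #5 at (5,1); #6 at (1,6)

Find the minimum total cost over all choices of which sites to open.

Open {P2}: assign each demand point to its cheapest open site.
  #1→P2 4, #2→P2 8, #3→P2 6, #4→P2 7, #5→P2 5, #6→P2 6
  transport cost 36, fixed 4 → total 40.
Compare {P1, P2}: transport cost 35 + fixed 8 = 43.
Compare {P1}: transport cost 40 + fixed 4 = 44.

40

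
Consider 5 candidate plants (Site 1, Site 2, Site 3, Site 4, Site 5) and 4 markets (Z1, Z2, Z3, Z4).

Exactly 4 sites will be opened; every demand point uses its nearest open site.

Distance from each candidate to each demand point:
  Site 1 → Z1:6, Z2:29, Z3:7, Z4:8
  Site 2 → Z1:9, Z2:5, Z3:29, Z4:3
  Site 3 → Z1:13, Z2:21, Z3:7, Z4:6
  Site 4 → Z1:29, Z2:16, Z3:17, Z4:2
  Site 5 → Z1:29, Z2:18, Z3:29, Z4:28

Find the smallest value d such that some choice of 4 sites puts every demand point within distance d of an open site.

7

Open {Site 1, Site 2, Site 3, Site 4}.
  Farthest demand point is Z3 at distance 7 (to Site 1); all others are ≤ 7.
With {Site 1, Site 2, Site 3, Site 5} the worst case is 7.
With {Site 1, Site 2, Site 4, Site 5} the worst case is 7.
No size-4 selection achieves below 7.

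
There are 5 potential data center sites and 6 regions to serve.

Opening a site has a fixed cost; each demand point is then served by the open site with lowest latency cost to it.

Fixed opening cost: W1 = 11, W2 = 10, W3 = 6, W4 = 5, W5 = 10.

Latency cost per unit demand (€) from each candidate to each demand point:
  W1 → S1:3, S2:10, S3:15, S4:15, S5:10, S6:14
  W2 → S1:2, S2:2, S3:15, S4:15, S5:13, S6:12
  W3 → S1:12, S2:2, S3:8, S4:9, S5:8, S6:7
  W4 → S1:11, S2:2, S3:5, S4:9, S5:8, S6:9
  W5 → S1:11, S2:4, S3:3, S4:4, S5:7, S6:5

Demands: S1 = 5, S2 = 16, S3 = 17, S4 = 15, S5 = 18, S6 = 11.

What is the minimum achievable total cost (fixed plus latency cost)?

Open {W2, W5}: assign each demand point to its cheapest open site.
  S1→W2 5×2=10, S2→W2 16×2=32, S3→W5 17×3=51, S4→W5 15×4=60, S5→W5 18×7=126, S6→W5 11×5=55
  latency cost 334, fixed 20 → total 354.
Compare {W2, W4, W5}: latency cost 334 + fixed 25 = 359.
Compare {W2, W3, W5}: latency cost 334 + fixed 26 = 360.
Compare {W1, W2, W5}: latency cost 334 + fixed 31 = 365.
All other subsets cost ≥ 359. Minimum total cost: 354.

354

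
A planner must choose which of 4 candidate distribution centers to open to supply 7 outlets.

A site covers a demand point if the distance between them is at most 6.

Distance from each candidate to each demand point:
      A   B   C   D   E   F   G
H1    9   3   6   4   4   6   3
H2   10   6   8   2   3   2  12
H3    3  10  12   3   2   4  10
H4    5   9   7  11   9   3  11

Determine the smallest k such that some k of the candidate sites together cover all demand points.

Coverage sets (demand points within 6 of each site):
  H1: {B, C, D, E, F, G}
  H2: {B, D, E, F}
  H3: {A, D, E, F}
  H4: {A, F}
No single site covers all 7 demand points.
But {H1, H3} covers everything, so the minimum is 2.

2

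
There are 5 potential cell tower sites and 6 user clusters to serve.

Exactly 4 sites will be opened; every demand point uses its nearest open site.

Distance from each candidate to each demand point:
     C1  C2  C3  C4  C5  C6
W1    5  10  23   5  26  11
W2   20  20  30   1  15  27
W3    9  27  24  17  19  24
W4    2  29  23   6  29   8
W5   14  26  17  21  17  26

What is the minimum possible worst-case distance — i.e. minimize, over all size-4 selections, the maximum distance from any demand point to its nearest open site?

17

Open {W1, W2, W3, W5}.
  Farthest demand point is C3 at distance 17 (to W5); all others are ≤ 17.
With {W1, W2, W4, W5} the worst case is 17.
With {W1, W3, W4, W5} the worst case is 17.
No size-4 selection achieves below 17.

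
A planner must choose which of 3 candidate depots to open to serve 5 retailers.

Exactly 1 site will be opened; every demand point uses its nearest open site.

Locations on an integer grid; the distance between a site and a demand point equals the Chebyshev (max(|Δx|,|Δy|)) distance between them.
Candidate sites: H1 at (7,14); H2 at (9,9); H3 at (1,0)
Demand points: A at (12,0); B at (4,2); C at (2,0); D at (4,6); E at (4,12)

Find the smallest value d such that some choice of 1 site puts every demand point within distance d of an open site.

Open {H2}.
  Farthest demand point is A at distance 9 (to H2); all others are ≤ 9.
With {H3} the worst case is 12.
With {H1} the worst case is 14.
No size-1 selection achieves below 9.

9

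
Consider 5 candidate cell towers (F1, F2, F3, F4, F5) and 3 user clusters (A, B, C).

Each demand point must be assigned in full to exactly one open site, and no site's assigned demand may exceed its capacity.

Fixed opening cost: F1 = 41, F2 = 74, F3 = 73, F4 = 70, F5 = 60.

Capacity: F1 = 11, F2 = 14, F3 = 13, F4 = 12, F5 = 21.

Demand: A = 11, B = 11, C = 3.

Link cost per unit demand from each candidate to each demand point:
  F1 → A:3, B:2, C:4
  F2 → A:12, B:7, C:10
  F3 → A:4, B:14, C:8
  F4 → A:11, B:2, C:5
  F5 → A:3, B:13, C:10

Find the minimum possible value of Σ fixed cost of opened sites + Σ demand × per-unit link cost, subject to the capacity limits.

186

Open {F1, F5}; cheapest assignment that respects the capacities:
  F1 (cap 11, load 11): B — cost 11×2 = 22
  F5 (cap 21, load 14): A, C — cost 11×3 + 3×10 = 63
  Shipping 85, fixed 101 → total 186.
  Any other capacity-feasible assignment to {F1, F5} ships for at least 85.
Compare {F4, F5}: its best feasible assignment gives total 215.
Compare {F1, F4, F5}: its best feasible assignment gives total 238.
Every other set of open sites that can feasibly serve all demand totals ≥ 215 even under its best assignment. Minimum: 186.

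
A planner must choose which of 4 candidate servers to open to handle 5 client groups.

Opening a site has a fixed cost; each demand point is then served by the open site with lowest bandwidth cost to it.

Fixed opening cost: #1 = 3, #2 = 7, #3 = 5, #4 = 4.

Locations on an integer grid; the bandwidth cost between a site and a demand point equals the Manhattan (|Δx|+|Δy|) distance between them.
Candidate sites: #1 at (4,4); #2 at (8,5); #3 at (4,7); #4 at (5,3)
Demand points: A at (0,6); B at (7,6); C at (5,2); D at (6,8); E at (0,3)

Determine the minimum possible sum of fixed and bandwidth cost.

27

Open {#3, #4}: assign each demand point to its cheapest open site.
  A→#3 5, B→#3 4, C→#4 1, D→#3 3, E→#4 5
  bandwidth cost 18, fixed 9 → total 27.
Compare {#1}: bandwidth cost 25 + fixed 3 = 28.
Compare {#1, #3}: bandwidth cost 20 + fixed 8 = 28.
Compare {#4}: bandwidth cost 25 + fixed 4 = 29.
All other subsets cost ≥ 28. Minimum total cost: 27.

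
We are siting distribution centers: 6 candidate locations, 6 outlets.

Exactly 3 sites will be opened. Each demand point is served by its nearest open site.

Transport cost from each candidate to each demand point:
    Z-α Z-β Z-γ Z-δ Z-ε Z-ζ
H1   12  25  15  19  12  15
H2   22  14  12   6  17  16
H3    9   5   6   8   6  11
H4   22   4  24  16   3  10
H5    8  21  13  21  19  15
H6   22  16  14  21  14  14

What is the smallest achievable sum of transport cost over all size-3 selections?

Open {H2, H3, H4}.
  Z-α→H3 9, Z-β→H4 4, Z-γ→H3 6, Z-δ→H2 6, Z-ε→H4 3, Z-ζ→H4 10  ⇒ total 38.
Compare {H3, H4, H5}: total 39.
Compare {H1, H3, H4}: total 40.
No size-3 selection does better; minimum is 38.

38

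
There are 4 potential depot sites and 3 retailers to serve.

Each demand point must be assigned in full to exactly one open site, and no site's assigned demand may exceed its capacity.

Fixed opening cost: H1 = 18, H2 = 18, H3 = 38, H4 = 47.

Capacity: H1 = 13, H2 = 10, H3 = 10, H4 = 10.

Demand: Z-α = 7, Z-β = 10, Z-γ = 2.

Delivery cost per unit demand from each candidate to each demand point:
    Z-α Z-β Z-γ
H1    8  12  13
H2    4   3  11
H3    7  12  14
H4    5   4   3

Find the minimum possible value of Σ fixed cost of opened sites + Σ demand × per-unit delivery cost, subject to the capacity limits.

Open {H2, H4}; cheapest assignment that respects the capacities:
  H2 (cap 10, load 10): Z-β — cost 10×3 = 30
  H4 (cap 10, load 9): Z-α, Z-γ — cost 7×5 + 2×3 = 41
  Shipping 71, fixed 65 → total 136.
  Any other capacity-feasible assignment to {H2, H4} ships for at least 71.
Compare {H1, H2}: its best feasible assignment gives total 148.
Compare {H1, H2, H4}: its best feasible assignment gives total 154.
Every other set of open sites that can feasibly serve all demand totals ≥ 148 even under its best assignment. Minimum: 136.

136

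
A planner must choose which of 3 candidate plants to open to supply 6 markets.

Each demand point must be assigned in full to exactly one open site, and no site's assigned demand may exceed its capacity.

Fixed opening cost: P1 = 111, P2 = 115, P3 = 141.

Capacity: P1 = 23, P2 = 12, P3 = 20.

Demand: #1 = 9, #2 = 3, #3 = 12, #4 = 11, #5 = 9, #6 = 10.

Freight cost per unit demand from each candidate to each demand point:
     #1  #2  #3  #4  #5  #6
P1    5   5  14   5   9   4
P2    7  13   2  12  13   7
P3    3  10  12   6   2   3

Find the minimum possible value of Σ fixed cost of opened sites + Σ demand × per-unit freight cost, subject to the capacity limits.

Open {P1, P2, P3}; cheapest assignment that respects the capacities:
  P1 (cap 23, load 23): #1, #2, #4 — cost 9×5 + 3×5 + 11×5 = 115
  P2 (cap 12, load 12): #3 — cost 12×2 = 24
  P3 (cap 20, load 19): #5, #6 — cost 9×2 + 10×3 = 48
  Shipping 187, fixed 367 → total 554.
  Any other capacity-feasible assignment to {P1, P2, P3} ships for at least 187.
Total demand is 54 and no other set of sites has combined capacity ≥ 54, so {P1, P2, P3} is the only feasible choice of open sites. Minimum: 554.

554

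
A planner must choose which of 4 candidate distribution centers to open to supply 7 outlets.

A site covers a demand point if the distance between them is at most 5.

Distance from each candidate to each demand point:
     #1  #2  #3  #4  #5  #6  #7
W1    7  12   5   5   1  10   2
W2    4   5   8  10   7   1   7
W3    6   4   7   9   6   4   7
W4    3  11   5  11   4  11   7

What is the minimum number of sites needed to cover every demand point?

Coverage sets (demand points within 5 of each site):
  W1: {#3, #4, #5, #7}
  W2: {#1, #2, #6}
  W3: {#2, #6}
  W4: {#1, #3, #5}
No single site covers all 7 demand points.
But {W1, W2} covers everything, so the minimum is 2.

2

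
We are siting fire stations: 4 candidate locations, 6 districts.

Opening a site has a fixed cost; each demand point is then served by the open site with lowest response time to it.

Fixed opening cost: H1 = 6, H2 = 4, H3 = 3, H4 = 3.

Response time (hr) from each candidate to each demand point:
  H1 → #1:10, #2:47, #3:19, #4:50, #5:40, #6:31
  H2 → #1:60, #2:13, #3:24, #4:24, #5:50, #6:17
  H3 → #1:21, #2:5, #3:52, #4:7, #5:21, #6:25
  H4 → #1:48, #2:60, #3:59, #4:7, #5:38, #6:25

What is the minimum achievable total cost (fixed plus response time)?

92

Open {H1, H2, H3}: assign each demand point to its cheapest open site.
  #1→H1 10, #2→H3 5, #3→H1 19, #4→H3 7, #5→H3 21, #6→H2 17
  response time 79, fixed 13 → total 92.
Compare {H1, H2, H3, H4}: response time 79 + fixed 16 = 95.
Compare {H1, H3}: response time 87 + fixed 9 = 96.
Compare {H1, H3, H4}: response time 87 + fixed 12 = 99.
All other subsets cost ≥ 95. Minimum total cost: 92.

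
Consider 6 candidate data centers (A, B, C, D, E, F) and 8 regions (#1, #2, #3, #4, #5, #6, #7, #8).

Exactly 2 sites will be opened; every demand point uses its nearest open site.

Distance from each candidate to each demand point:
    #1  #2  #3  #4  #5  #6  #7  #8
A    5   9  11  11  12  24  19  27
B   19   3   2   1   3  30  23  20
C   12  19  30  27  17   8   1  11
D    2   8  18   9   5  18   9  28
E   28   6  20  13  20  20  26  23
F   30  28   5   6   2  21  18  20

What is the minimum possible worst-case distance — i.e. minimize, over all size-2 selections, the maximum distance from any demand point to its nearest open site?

Open {A, C}.
  Farthest demand point is #5 at distance 12 (to A); all others are ≤ 12.
With {B, C} the worst case is 12.
With {C, D} the worst case is 18.
No size-2 selection achieves below 12.

12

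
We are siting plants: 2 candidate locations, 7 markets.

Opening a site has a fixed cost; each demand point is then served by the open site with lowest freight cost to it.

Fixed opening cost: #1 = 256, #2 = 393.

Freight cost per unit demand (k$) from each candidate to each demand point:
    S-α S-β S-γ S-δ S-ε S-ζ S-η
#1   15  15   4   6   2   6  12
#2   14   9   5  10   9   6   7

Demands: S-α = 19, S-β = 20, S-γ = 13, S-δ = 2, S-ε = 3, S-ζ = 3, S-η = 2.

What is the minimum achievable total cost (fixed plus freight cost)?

Open {#1}: assign each demand point to its cheapest open site.
  S-α→#1 19×15=285, S-β→#1 20×15=300, S-γ→#1 13×4=52, S-δ→#1 2×6=12, S-ε→#1 3×2=6, S-ζ→#1 3×6=18, S-η→#1 2×12=24
  freight cost 697, fixed 256 → total 953.
Compare {#2}: freight cost 590 + fixed 393 = 983.
Compare {#1, #2}: freight cost 548 + fixed 649 = 1197.

953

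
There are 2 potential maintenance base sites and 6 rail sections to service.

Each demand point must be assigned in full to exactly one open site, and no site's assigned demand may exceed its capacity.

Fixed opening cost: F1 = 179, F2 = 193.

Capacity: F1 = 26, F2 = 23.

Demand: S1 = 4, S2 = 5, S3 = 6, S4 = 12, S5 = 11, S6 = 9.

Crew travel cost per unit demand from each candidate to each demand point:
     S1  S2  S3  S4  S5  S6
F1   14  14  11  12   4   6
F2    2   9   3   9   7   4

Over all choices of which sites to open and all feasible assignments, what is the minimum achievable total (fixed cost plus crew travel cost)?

Open {F1, F2}; cheapest assignment that respects the capacities:
  F1 (cap 26, load 25): S2, S5, S6 — cost 5×14 + 11×4 + 9×6 = 168
  F2 (cap 23, load 22): S1, S3, S4 — cost 4×2 + 6×3 + 12×9 = 134
  Shipping 302, fixed 372 → total 674.
  Any other capacity-feasible assignment to {F1, F2} ships for at least 302.
Total demand is 47 and no other set of sites has combined capacity ≥ 47, so {F1, F2} is the only feasible choice of open sites. Minimum: 674.

674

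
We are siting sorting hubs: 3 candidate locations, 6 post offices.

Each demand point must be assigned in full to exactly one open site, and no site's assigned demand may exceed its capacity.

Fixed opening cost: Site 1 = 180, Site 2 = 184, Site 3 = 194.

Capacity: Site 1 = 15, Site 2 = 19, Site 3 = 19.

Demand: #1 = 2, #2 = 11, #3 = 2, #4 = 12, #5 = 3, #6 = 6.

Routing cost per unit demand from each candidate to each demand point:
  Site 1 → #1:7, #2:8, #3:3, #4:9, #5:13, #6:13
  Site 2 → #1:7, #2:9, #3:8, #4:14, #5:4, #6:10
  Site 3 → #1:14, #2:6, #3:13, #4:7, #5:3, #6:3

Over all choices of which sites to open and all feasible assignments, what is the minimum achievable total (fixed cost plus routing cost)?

Open {Site 2, Site 3}; cheapest assignment that respects the capacities:
  Site 2 (cap 19, load 18): #1, #2, #3, #5 — cost 2×7 + 11×9 + 2×8 + 3×4 = 141
  Site 3 (cap 19, load 18): #4, #6 — cost 12×7 + 6×3 = 102
  Shipping 243, fixed 378 → total 621.
  Any other capacity-feasible assignment to {Site 2, Site 3} ships for at least 243.
Compare {Site 1, Site 2, Site 3}: its best feasible assignment gives total 780.
Every other set of open sites that can feasibly serve all demand totals ≥ 780 even under its best assignment. Minimum: 621.

621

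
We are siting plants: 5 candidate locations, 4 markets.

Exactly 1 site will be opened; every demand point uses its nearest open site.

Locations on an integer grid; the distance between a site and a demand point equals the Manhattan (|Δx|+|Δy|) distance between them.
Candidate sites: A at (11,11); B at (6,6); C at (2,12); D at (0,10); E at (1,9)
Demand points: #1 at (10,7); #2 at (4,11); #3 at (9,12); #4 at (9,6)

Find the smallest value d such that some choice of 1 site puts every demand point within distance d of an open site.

7

Open {A}.
  Farthest demand point is #2 at distance 7 (to A); all others are ≤ 7.
With {B} the worst case is 9.
With {E} the worst case is 11.
No size-1 selection achieves below 7.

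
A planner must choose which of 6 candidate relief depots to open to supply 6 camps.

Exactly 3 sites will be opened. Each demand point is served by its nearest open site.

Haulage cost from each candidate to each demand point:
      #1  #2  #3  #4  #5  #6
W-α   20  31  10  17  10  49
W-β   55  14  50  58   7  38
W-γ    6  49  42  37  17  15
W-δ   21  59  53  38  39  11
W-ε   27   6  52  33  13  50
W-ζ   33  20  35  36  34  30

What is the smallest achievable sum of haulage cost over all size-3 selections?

64

Open {W-α, W-γ, W-ε}.
  #1→W-γ 6, #2→W-ε 6, #3→W-α 10, #4→W-α 17, #5→W-α 10, #6→W-γ 15  ⇒ total 64.
Compare {W-α, W-β, W-γ}: total 69.
Compare {W-α, W-δ, W-ε}: total 74.
No size-3 selection does better; minimum is 64.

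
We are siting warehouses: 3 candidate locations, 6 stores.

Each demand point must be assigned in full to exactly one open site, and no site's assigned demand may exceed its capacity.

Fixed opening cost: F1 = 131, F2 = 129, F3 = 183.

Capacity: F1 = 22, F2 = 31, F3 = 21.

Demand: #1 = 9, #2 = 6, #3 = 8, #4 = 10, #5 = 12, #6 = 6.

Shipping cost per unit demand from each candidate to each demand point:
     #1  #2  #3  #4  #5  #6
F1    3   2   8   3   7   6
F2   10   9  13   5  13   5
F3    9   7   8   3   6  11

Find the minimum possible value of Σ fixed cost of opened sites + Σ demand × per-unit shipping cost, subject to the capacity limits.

609

Open {F1, F2}; cheapest assignment that respects the capacities:
  F1 (cap 22, load 21): #1, #5 — cost 9×3 + 12×7 = 111
  F2 (cap 31, load 30): #2, #3, #4, #6 — cost 6×9 + 8×13 + 10×5 + 6×5 = 238
  Shipping 349, fixed 260 → total 609.
  Any other capacity-feasible assignment to {F1, F2} ships for at least 349.
Compare {F2, F3}: its best feasible assignment gives total 672.
Compare {F1, F2, F3}: its best feasible assignment gives total 698.
Every other set of open sites that can feasibly serve all demand totals ≥ 672 even under its best assignment. Minimum: 609.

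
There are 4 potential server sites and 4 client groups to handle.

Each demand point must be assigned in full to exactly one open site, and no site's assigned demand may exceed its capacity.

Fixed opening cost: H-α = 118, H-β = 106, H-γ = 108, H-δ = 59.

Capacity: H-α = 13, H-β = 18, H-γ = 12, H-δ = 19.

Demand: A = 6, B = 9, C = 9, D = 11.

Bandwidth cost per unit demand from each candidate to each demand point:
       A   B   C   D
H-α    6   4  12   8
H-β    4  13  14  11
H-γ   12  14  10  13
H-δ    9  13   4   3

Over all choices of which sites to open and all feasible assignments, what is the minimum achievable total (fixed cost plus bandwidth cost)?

463

Open {H-β, H-δ}; cheapest assignment that respects the capacities:
  H-β (cap 18, load 17): A, D — cost 6×4 + 11×11 = 145
  H-δ (cap 19, load 18): B, C — cost 9×13 + 9×4 = 153
  Shipping 298, fixed 165 → total 463.
  Any other capacity-feasible assignment to {H-β, H-δ} ships for at least 298.
Compare {H-α, H-γ, H-δ}: its best feasible assignment gives total 498.
Compare {H-α, H-β, H-δ}: its best feasible assignment gives total 500.
Every other set of open sites that can feasibly serve all demand totals ≥ 498 even under its best assignment. Minimum: 463.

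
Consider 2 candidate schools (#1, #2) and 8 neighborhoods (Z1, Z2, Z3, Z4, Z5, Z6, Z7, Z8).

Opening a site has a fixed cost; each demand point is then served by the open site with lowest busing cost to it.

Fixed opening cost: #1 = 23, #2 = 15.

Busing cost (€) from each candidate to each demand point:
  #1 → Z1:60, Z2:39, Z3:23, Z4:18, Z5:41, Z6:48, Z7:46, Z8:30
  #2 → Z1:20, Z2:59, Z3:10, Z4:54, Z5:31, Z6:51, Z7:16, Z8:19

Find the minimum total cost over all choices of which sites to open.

Open {#1, #2}: assign each demand point to its cheapest open site.
  Z1→#2 20, Z2→#1 39, Z3→#2 10, Z4→#1 18, Z5→#2 31, Z6→#1 48, Z7→#2 16, Z8→#2 19
  busing cost 201, fixed 38 → total 239.
Compare {#2}: busing cost 260 + fixed 15 = 275.
Compare {#1}: busing cost 305 + fixed 23 = 328.

239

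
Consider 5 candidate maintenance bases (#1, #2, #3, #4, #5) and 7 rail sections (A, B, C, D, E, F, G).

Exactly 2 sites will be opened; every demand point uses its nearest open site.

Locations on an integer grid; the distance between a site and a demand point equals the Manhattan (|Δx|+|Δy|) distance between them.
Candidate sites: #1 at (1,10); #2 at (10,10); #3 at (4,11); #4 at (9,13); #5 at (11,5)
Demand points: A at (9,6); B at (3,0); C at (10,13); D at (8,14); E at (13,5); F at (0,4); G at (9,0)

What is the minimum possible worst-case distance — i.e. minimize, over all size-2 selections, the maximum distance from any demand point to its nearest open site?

Open {#1, #2}.
  Farthest demand point is B at distance 12 (to #1); all others are ≤ 12.
With {#1, #5} the worst case is 12.
With {#2, #3} the worst case is 12.
No size-2 selection achieves below 12.

12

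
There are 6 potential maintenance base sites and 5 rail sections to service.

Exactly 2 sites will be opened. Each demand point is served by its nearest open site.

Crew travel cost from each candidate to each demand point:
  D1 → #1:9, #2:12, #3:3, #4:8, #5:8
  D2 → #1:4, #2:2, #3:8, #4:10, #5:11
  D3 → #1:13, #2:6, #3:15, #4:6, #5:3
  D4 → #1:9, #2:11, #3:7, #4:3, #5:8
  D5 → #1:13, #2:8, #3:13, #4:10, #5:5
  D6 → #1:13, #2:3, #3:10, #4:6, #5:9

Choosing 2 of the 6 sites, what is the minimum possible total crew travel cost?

23

Open {D2, D3}.
  #1→D2 4, #2→D2 2, #3→D2 8, #4→D3 6, #5→D3 3  ⇒ total 23.
Compare {D2, D4}: total 24.
Compare {D1, D2}: total 25.
No size-2 selection does better; minimum is 23.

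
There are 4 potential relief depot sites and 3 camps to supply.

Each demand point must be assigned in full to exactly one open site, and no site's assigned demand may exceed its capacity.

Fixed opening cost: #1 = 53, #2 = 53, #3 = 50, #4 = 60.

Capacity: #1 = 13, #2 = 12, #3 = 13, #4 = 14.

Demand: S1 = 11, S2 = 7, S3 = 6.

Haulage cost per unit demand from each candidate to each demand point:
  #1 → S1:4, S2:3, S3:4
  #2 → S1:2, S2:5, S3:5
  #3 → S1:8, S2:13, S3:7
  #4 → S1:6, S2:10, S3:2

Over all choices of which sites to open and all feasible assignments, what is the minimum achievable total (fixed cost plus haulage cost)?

173

Open {#1, #2}; cheapest assignment that respects the capacities:
  #1 (cap 13, load 13): S2, S3 — cost 7×3 + 6×4 = 45
  #2 (cap 12, load 11): S1 — cost 11×2 = 22
  Shipping 67, fixed 106 → total 173.
  Any other capacity-feasible assignment to {#1, #2} ships for at least 67.
Compare {#2, #4}: its best feasible assignment gives total 217.
Compare {#1, #2, #4}: its best feasible assignment gives total 221.
Every other set of open sites that can feasibly serve all demand totals ≥ 217 even under its best assignment. Minimum: 173.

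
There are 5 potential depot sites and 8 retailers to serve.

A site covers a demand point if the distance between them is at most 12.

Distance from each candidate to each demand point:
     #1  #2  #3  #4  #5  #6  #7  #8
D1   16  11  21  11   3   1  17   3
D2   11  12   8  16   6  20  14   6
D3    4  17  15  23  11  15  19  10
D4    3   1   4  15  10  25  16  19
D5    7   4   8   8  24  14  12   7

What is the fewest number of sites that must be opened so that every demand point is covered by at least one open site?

Coverage sets (demand points within 12 of each site):
  D1: {#2, #4, #5, #6, #8}
  D2: {#1, #2, #3, #5, #8}
  D3: {#1, #5, #8}
  D4: {#1, #2, #3, #5}
  D5: {#1, #2, #3, #4, #7, #8}
No single site covers all 8 demand points.
But {D1, D5} covers everything, so the minimum is 2.

2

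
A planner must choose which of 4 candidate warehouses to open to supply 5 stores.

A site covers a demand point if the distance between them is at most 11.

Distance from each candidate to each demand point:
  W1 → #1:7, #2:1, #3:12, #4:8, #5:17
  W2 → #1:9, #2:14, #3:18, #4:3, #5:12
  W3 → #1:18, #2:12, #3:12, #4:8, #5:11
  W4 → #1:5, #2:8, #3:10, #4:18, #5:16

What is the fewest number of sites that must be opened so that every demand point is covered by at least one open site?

2

Coverage sets (demand points within 11 of each site):
  W1: {#1, #2, #4}
  W2: {#1, #4}
  W3: {#4, #5}
  W4: {#1, #2, #3}
No single site covers all 5 demand points.
But {W3, W4} covers everything, so the minimum is 2.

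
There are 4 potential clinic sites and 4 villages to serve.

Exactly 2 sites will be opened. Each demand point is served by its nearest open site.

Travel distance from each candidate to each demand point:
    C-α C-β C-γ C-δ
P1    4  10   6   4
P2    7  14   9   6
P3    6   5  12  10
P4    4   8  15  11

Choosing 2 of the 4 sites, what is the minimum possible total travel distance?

Open {P1, P3}.
  C-α→P1 4, C-β→P3 5, C-γ→P1 6, C-δ→P1 4  ⇒ total 19.
Compare {P1, P4}: total 22.
Compare {P1, P2}: total 24.
No size-2 selection does better; minimum is 19.

19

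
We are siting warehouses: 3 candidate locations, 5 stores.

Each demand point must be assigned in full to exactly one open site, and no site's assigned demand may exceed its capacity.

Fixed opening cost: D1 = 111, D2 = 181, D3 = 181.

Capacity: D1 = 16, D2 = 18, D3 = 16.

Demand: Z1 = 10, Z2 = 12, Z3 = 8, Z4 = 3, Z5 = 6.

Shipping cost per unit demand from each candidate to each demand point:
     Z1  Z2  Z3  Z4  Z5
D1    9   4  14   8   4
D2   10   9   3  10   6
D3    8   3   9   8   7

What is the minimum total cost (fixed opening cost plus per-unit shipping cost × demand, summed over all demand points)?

Open {D1, D2, D3}; cheapest assignment that respects the capacities:
  D1 (cap 16, load 16): Z1, Z5 — cost 10×9 + 6×4 = 114
  D2 (cap 18, load 8): Z3 — cost 8×3 = 24
  D3 (cap 16, load 15): Z2, Z4 — cost 12×3 + 3×8 = 60
  Shipping 198, fixed 473 → total 671.
  Any other capacity-feasible assignment to {D1, D2, D3} ships for at least 198.
Total demand is 39 and no other set of sites has combined capacity ≥ 39, so {D1, D2, D3} is the only feasible choice of open sites. Minimum: 671.

671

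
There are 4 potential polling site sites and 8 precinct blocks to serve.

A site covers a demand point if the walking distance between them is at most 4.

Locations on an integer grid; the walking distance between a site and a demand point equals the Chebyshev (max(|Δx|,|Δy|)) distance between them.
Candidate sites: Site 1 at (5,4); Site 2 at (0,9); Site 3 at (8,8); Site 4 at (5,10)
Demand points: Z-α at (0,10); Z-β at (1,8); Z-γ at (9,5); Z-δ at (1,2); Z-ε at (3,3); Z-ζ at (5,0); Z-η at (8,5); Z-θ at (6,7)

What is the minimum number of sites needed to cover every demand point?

2

Coverage sets (demand points within 4 of each site):
  Site 1: {Z-β, Z-γ, Z-δ, Z-ε, Z-ζ, Z-η, Z-θ}
  Site 2: {Z-α, Z-β}
  Site 3: {Z-γ, Z-η, Z-θ}
  Site 4: {Z-β, Z-θ}
No single site covers all 8 demand points.
But {Site 1, Site 2} covers everything, so the minimum is 2.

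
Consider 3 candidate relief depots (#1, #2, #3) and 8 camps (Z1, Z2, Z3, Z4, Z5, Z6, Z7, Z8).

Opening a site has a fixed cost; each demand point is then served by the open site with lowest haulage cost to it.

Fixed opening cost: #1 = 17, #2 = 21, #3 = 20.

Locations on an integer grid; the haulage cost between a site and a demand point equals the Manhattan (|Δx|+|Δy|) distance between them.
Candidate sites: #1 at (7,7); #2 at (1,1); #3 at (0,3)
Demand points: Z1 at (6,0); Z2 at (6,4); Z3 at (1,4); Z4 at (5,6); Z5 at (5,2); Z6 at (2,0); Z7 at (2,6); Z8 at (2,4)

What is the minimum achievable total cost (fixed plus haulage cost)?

Open {#2}: assign each demand point to its cheapest open site.
  Z1→#2 6, Z2→#2 8, Z3→#2 3, Z4→#2 9, Z5→#2 5, Z6→#2 2, Z7→#2 6, Z8→#2 4
  haulage cost 43, fixed 21 → total 64.
Compare {#3}: haulage cost 45 + fixed 20 = 65.
Compare {#1, #2}: haulage cost 33 + fixed 38 = 71.
Compare {#1, #3}: haulage cost 36 + fixed 37 = 73.
All other subsets cost ≥ 65. Minimum total cost: 64.

64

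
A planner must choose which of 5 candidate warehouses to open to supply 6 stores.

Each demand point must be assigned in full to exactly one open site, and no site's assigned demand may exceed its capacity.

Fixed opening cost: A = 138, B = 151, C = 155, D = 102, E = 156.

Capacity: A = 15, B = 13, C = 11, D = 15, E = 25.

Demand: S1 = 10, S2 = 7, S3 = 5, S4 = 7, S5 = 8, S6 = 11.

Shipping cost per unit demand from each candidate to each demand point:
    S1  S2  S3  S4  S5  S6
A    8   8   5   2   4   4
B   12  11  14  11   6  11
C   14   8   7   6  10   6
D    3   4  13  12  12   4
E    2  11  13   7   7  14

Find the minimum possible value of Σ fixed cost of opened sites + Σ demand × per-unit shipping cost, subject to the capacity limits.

Open {A, D, E}; cheapest assignment that respects the capacities:
  A (cap 15, load 12): S3, S4 — cost 5×5 + 7×2 = 39
  D (cap 15, load 11): S6 — cost 11×4 = 44
  E (cap 25, load 25): S1, S2, S5 — cost 10×2 + 7×11 + 8×7 = 153
  Shipping 236, fixed 396 → total 632.
  Any other capacity-feasible assignment to {A, D, E} ships for at least 236.
Compare {C, D, E}: its best feasible assignment gives total 697.
Compare {A, C, E}: its best feasible assignment gives total 707.
Every other set of open sites that can feasibly serve all demand totals ≥ 697 even under its best assignment. Minimum: 632.

632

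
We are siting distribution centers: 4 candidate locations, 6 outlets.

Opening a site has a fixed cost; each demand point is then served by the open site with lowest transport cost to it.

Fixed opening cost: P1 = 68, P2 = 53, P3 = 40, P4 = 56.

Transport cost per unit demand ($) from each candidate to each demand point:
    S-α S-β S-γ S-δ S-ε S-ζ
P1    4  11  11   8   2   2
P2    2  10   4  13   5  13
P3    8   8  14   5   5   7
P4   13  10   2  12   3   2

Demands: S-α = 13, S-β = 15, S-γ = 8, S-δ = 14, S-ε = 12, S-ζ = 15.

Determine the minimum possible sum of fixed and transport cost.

Open {P2, P3, P4}: assign each demand point to its cheapest open site.
  S-α→P2 13×2=26, S-β→P3 15×8=120, S-γ→P4 8×2=16, S-δ→P3 14×5=70, S-ε→P4 12×3=36, S-ζ→P4 15×2=30
  transport cost 298, fixed 149 → total 447.
Compare {P1, P2, P3}: transport cost 302 + fixed 161 = 463.
Compare {P3, P4}: transport cost 376 + fixed 96 = 472.
Compare {P1, P3, P4}: transport cost 312 + fixed 164 = 476.
All other subsets cost ≥ 463. Minimum total cost: 447.

447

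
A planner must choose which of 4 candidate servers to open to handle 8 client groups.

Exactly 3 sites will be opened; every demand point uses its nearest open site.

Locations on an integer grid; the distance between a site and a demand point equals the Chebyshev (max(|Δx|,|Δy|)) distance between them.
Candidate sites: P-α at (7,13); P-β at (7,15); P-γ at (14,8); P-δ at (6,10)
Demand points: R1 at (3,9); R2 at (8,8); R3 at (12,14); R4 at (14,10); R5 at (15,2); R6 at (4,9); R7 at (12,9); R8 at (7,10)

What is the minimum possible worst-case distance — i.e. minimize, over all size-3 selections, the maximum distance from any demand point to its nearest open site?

Open {P-α, P-β, P-γ}.
  Farthest demand point is R5 at distance 6 (to P-γ); all others are ≤ 6.
With {P-α, P-γ, P-δ} the worst case is 6.
With {P-β, P-γ, P-δ} the worst case is 6.
No size-3 selection achieves below 6.

6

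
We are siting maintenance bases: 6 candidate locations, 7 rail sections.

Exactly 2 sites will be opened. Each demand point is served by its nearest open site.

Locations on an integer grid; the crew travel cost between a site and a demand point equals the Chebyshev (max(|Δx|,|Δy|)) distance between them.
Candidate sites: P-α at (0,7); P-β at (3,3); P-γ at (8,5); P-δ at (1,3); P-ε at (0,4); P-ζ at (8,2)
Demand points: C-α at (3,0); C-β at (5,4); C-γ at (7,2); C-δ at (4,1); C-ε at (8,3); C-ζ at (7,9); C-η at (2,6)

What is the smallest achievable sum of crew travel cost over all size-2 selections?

Open {P-β, P-ζ}.
  C-α→P-β 3, C-β→P-β 2, C-γ→P-ζ 1, C-δ→P-β 2, C-ε→P-ζ 1, C-ζ→P-β 6, C-η→P-β 3  ⇒ total 18.
Compare {P-β, P-γ}: total 19.
Compare {P-δ, P-ζ}: total 20.
No size-2 selection does better; minimum is 18.

18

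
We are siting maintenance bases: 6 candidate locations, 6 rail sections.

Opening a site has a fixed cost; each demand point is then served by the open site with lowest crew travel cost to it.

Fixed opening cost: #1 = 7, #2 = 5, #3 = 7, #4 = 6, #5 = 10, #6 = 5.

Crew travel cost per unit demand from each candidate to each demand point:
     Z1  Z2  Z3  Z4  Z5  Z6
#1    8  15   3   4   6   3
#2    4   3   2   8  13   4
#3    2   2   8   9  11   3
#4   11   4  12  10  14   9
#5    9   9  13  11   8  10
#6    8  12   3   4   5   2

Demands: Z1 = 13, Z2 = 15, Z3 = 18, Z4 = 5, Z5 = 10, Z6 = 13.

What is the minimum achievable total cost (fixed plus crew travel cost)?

Open {#2, #3, #6}: assign each demand point to its cheapest open site.
  Z1→#3 13×2=26, Z2→#3 15×2=30, Z3→#2 18×2=36, Z4→#6 5×4=20, Z5→#6 10×5=50, Z6→#6 13×2=26
  crew travel cost 188, fixed 17 → total 205.
Compare {#2, #3, #4, #6}: crew travel cost 188 + fixed 23 = 211.
Compare {#1, #2, #3, #6}: crew travel cost 188 + fixed 24 = 212.
Compare {#2, #3, #5, #6}: crew travel cost 188 + fixed 27 = 215.
All other subsets cost ≥ 211. Minimum total cost: 205.

205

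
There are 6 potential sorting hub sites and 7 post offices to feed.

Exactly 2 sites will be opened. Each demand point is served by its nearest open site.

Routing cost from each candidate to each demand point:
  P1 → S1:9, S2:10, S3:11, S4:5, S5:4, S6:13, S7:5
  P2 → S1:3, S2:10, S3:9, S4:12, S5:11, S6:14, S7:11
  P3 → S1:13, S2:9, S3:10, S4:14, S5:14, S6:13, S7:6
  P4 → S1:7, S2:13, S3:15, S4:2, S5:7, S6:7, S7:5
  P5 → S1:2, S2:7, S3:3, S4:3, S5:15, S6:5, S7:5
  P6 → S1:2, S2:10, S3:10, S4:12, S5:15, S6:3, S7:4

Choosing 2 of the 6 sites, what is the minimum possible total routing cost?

Open {P1, P5}.
  S1→P5 2, S2→P5 7, S3→P5 3, S4→P5 3, S5→P1 4, S6→P5 5, S7→P1 5  ⇒ total 29.
Compare {P4, P5}: total 31.
Compare {P2, P5}: total 36.
No size-2 selection does better; minimum is 29.

29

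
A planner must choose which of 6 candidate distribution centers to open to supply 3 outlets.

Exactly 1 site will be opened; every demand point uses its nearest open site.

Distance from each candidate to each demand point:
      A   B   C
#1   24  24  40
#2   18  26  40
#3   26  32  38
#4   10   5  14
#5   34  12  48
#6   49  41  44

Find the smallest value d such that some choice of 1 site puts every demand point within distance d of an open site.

Open {#4}.
  Farthest demand point is C at distance 14 (to #4); all others are ≤ 14.
With {#3} the worst case is 38.
With {#1} the worst case is 40.
No size-1 selection achieves below 14.

14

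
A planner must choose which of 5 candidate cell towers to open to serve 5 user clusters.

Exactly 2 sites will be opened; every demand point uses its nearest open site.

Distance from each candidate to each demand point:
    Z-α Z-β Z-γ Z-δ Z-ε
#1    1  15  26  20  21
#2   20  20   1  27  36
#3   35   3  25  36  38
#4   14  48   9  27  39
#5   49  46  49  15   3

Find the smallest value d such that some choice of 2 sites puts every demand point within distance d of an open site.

Open {#2, #5}.
  Farthest demand point is Z-α at distance 20 (to #2); all others are ≤ 20.
With {#1, #2} the worst case is 21.
With {#1, #4} the worst case is 21.
No size-2 selection achieves below 20.

20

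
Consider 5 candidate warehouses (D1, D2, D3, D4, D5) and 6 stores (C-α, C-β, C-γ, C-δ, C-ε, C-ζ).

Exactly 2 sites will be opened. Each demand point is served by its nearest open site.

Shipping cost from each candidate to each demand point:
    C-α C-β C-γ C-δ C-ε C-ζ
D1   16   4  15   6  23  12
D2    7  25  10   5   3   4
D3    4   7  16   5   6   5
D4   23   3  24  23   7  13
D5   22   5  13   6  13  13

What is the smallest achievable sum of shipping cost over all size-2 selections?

Open {D2, D4}.
  C-α→D2 7, C-β→D4 3, C-γ→D2 10, C-δ→D2 5, C-ε→D2 3, C-ζ→D2 4  ⇒ total 32.
Compare {D1, D2}: total 33.
Compare {D2, D3}: total 33.
No size-2 selection does better; minimum is 32.

32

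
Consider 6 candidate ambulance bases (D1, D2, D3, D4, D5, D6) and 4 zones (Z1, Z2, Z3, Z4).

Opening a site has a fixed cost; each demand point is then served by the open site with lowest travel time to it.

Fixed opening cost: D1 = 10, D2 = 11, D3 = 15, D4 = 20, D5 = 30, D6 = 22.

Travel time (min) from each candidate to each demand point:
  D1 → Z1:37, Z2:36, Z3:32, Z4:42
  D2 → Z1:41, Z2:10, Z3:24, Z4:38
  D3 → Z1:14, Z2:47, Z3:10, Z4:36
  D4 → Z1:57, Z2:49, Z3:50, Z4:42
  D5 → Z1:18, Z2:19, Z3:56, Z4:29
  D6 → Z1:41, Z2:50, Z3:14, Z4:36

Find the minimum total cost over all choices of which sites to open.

Open {D2, D3}: assign each demand point to its cheapest open site.
  Z1→D3 14, Z2→D2 10, Z3→D3 10, Z4→D3 36
  travel time 70, fixed 26 → total 96.
Compare {D1, D2, D3}: travel time 70 + fixed 36 = 106.
Compare {D2, D3, D4}: travel time 70 + fixed 46 = 116.
Compare {D3, D5}: travel time 72 + fixed 45 = 117.
All other subsets cost ≥ 106. Minimum total cost: 96.

96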